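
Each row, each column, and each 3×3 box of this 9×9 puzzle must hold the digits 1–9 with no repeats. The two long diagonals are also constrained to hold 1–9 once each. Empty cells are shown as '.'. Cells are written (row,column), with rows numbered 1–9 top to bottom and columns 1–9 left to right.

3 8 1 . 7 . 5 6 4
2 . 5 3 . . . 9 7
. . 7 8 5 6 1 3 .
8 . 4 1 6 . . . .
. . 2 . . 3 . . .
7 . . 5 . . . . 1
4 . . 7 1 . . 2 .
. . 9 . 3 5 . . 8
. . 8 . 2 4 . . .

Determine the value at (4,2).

(2,5) = 4 (sole candidate).
(2,6) = 1 (sole candidate).
(2,7) = 8 (sole candidate).
(3,1) = 9 (sole candidate).
(3,2) = 4 (sole candidate).
(3,9) = 2 (sole candidate).
(5,5) = 8 (sole candidate).
(6,5) = 9 (sole candidate).
(6,6) = 2 (sole candidate).
(8,4) = 6 (sole candidate).
(8,8) = 4 (sole candidate).
(9,1) = 6 (sole candidate).
(9,4) = 9 (sole candidate).
(9,9) = 5 (sole candidate).
(1,4) = 2 (sole candidate).
(1,6) = 9 (sole candidate).
(2,2) = 6 (sole candidate).
(4,6) = 7 (sole candidate).
(4,8) = 5 (sole candidate).
(5,4) = 4 (sole candidate).
(5,8) = 7 (sole candidate).
(6,2) = 3 (sole candidate).
(6,3) = 6 (sole candidate).
(6,7) = 4 (sole candidate).
(6,8) = 8 (sole candidate).
(7,2) = 5 (sole candidate).
(7,3) = 3 (sole candidate).
(7,6) = 8 (sole candidate).
(7,7) = 9 (sole candidate).
(7,9) = 6 (sole candidate).
(8,1) = 1 (sole candidate).
(8,2) = 2 (sole candidate).
(8,7) = 7 (sole candidate).
(9,2) = 7 (sole candidate).
(9,7) = 3 (sole candidate).
(9,8) = 1 (sole candidate).
(4,2) = 9: row 4 has {1,4,5,6,7,8}; col 2 has {2,3,4,5,6,7,8}; box has {2,3,4,6,7,8} → only 9 remains.

9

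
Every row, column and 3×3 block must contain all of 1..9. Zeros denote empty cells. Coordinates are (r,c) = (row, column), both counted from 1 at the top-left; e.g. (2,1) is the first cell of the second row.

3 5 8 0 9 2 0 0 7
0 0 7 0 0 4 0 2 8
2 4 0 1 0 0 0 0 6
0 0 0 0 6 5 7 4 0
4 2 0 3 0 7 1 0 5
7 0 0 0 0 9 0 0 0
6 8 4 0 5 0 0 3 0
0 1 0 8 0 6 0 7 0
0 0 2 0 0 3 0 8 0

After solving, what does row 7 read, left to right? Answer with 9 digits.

684751239

(1,4) = 6: row 1 has {2,3,5,7,8,9}; col 4 has {1,3,8}; box has {1,2,4,9} → only 6 remains.
(1,7) = 4: row 1 has {2,3,5,6,7,8,9}; col 7 has {1,7}; box has {2,6,7,8} → only 4 remains.
(1,8) = 1: row 1 has {2,3,4,5,6,7,8,9}; col 8 has {2,3,4,7,8}; box has {2,4,6,7,8} → only 1 remains.
(2,4) = 5: row 2 has {2,4,7,8}; col 4 has {1,3,6,8}; box has {1,2,4,6,9} → only 5 remains.
(2,5) = 3: row 2 has {2,4,5,7,8}; col 5 has {5,6,9}; box has {1,2,4,5,6,9} → only 3 remains.
(2,7) = 9: row 2 has {2,3,4,5,7,8}; col 7 has {1,4,7}; box has {1,2,4,6,7,8} → only 9 remains.
(3,3) = 9: row 3 has {1,2,4,6}; col 3 has {2,4,7,8}; box has {2,3,4,5,7,8} → only 9 remains.
(3,6) = 8: row 3 has {1,2,4,6,9}; col 6 has {2,3,4,5,6,7,9}; box has {1,2,3,4,5,6,9} → only 8 remains.
(3,8) = 5: row 3 has {1,2,4,6,8,9}; col 8 has {1,2,3,4,7,8}; box has {1,2,4,6,7,8,9} → only 5 remains.
(4,4) = 2: row 4 has {4,5,6,7}; col 4 has {1,3,5,6,8}; box has {3,5,6,7,9} → only 2 remains.
(5,3) = 6: row 5 has {1,2,3,4,5,7}; col 3 has {2,4,7,8,9}; box has {2,4,7} → only 6 remains.
(5,5) = 8: row 5 has {1,2,3,4,5,6,7}; col 5 has {3,5,6,9}; box has {2,3,5,6,7,9} → only 8 remains.
(5,8) = 9: row 5 has {1,2,3,4,5,6,7,8}; col 8 has {1,2,3,4,5,7,8}; box has {1,4,5,7} → only 9 remains.
(6,2) = 3: row 6 has {7,9}; col 2 has {1,2,4,5,8}; box has {2,4,6,7} → only 3 remains.
(6,4) = 4: row 6 has {3,7,9}; col 4 has {1,2,3,5,6,8}; box has {2,3,5,6,7,8,9} → only 4 remains.
(6,5) = 1: row 6 has {3,4,7,9}; col 5 has {3,5,6,8,9}; box has {2,3,4,5,6,7,8,9} → only 1 remains.
(6,8) = 6: row 6 has {1,3,4,7,9}; col 8 has {1,2,3,4,5,7,8,9}; box has {1,4,5,7,9} → only 6 remains.
(6,9) = 2: row 6 has {1,3,4,6,7,9}; col 9 has {5,6,7,8}; box has {1,4,5,6,7,9} → only 2 remains.
(7,6) = 1: row 7 has {3,4,5,6,8}; col 6 has {2,3,4,5,6,7,8,9}; box has {3,5,6,8} → only 1 remains.
(7,7) = 2: row 7 has {1,3,4,5,6,8}; col 7 has {1,4,7,9}; box has {3,7,8} → only 2 remains.
(7,9) = 9: row 7 has {1,2,3,4,5,6,8}; col 9 has {2,5,6,7,8}; box has {2,3,7,8} → only 9 remains.
(8,7) = 5: row 8 has {1,6,7,8}; col 7 has {1,2,4,7,9}; box has {2,3,7,8,9} → only 5 remains.
(8,9) = 4: row 8 has {1,5,6,7,8}; col 9 has {2,5,6,7,8,9}; box has {2,3,5,7,8,9} → only 4 remains.
(9,7) = 6: row 9 has {2,3,8}; col 7 has {1,2,4,5,7,9}; box has {2,3,4,5,7,8,9} → only 6 remains.
(9,9) = 1: row 9 has {2,3,6,8}; col 9 has {2,4,5,6,7,8,9}; box has {2,3,4,5,6,7,8,9} → only 1 remains.
(2,1) = 1: row 2 has {2,3,4,5,7,8,9}; col 1 has {2,3,4,6,7}; box has {2,3,4,5,7,8,9} → only 1 remains.
(2,2) = 6: row 2 has {1,2,3,4,5,7,8,9}; col 2 has {1,2,3,4,5,8}; box has {1,2,3,4,5,7,8,9} → only 6 remains.
(3,5) = 7: row 3 has {1,2,4,5,6,8,9}; col 5 has {1,3,5,6,8,9}; box has {1,2,3,4,5,6,8,9} → only 7 remains.
(3,7) = 3: row 3 has {1,2,4,5,6,7,8,9}; col 7 has {1,2,4,5,6,7,9}; box has {1,2,4,5,6,7,8,9} → only 3 remains.
(4,2) = 9: row 4 has {2,4,5,6,7}; col 2 has {1,2,3,4,5,6,8}; box has {2,3,4,6,7} → only 9 remains.
(4,3) = 1: row 4 has {2,4,5,6,7,9}; col 3 has {2,4,6,7,8,9}; box has {2,3,4,6,7,9} → only 1 remains.
(4,9) = 3: row 4 has {1,2,4,5,6,7,9}; col 9 has {1,2,4,5,6,7,8,9}; box has {1,2,4,5,6,7,9} → only 3 remains.
(6,3) = 5: row 6 has {1,2,3,4,6,7,9}; col 3 has {1,2,4,6,7,8,9}; box has {1,2,3,4,6,7,9} → only 5 remains.
(6,7) = 8: row 6 has {1,2,3,4,5,6,7,9}; col 7 has {1,2,3,4,5,6,7,9}; box has {1,2,3,4,5,6,7,9} → only 8 remains.
(7,4) = 7: row 7 has {1,2,3,4,5,6,8,9}; col 4 has {1,2,3,4,5,6,8}; box has {1,3,5,6,8} → only 7 remains.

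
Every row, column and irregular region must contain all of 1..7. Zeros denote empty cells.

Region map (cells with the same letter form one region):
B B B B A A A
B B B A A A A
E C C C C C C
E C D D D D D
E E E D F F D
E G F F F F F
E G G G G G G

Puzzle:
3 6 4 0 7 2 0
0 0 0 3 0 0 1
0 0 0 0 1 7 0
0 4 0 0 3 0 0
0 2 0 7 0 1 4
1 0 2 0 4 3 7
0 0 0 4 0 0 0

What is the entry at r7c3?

r1c7 = 5: row 1 has {2,3,4,6,7}; col 7 has {1,4,7}; region has {1,2,3,7} → only 5 remains.
r2c5 = 6: row 2 has {1,3}; col 5 has {1,3,4,7}; region has {1,2,3,5,7} → only 6 remains.
r2c6 = 4: row 2 has {1,3,6}; col 6 has {1,2,3,7}; region has {1,2,3,5,6,7} → only 4 remains.
r5c5 = 5: row 5 has {1,2,4,7}; col 5 has {1,3,4,6,7}; region has {1,2,3,4,7} → only 5 remains.
r6c2 = 5: row 6 has {1,2,3,4,7}; col 2 has {2,4,6}; region has {4} → only 5 remains.
r6c4 = 6: row 6 has {1,2,3,4,5,7}; col 4 has {3,4,7}; region has {1,2,3,4,5,7} → only 6 remains.
r7c5 = 2: row 7 has {4}; col 5 has {1,3,4,5,6,7}; region has {4,5} → only 2 remains.
r7c6 = 6: row 7 has {2,4}; col 6 has {1,2,3,4,7}; region has {2,4,5} → only 6 remains.
r7c7 = 3: row 7 has {2,4,6}; col 7 has {1,4,5,7}; region has {2,4,5,6} → only 3 remains.
r1c4 = 1: row 1 has {2,3,4,5,6,7}; col 4 has {3,4,6,7}; region has {3,4,6} → only 1 remains.
r2c2 = 7: row 2 has {1,3,4,6}; col 2 has {2,4,5,6}; region has {1,3,4,6} → only 7 remains.
r2c3 = 5: row 2 has {1,3,4,6,7}; col 3 has {2,4}; region has {1,3,4,6,7} → only 5 remains.
r3c2 = 3: row 3 has {1,7}; col 2 has {2,4,5,6,7}; region has {1,4,7} → only 3 remains.
r3c3 = 6: row 3 has {1,3,7}; col 3 has {2,4,5}; region has {1,3,4,7} → only 6 remains.
r3c7 = 2: row 3 has {1,3,6,7}; col 7 has {1,3,4,5,7}; region has {1,3,4,6,7} → only 2 remains.
r4c3 = 1: row 4 has {3,4}; col 3 has {2,4,5,6}; region has {3,4,7} → only 1 remains.
r4c6 = 5: row 4 has {1,3,4}; col 6 has {1,2,3,4,6,7}; region has {1,3,4,7} → only 5 remains.
r4c7 = 6: row 4 has {1,3,4,5}; col 7 has {1,2,3,4,5,7}; region has {1,3,4,5,7} → only 6 remains.
r5c1 = 6: row 5 has {1,2,4,5,7}; col 1 has {1,3}; region has {1,2} → only 6 remains.
r5c3 = 3: row 5 has {1,2,4,5,6,7}; col 3 has {1,2,4,5,6}; region has {1,2,6} → only 3 remains.
r7c2 = 1: row 7 has {2,3,4,6}; col 2 has {2,3,4,5,6,7}; region has {2,3,4,5,6} → only 1 remains.
r7c3 = 7: row 7 has {1,2,3,4,6}; col 3 has {1,2,3,4,5,6}; region has {1,2,3,4,5,6} → only 7 remains.

7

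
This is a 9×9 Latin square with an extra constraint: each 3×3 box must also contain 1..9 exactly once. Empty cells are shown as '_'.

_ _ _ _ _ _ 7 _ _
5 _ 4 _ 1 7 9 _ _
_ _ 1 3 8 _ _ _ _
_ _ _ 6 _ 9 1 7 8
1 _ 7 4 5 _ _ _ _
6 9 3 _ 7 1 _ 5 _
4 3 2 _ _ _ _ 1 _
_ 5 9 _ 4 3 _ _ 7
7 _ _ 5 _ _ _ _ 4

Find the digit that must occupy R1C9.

R2C4 = 2 (sole candidate).
R4C1 = 2 (sole candidate).
R4C2 = 4 (sole candidate).
R4C3 = 5 (sole candidate).
R4C5 = 3 (sole candidate).
R5C2 = 8 (sole candidate).
R5C6 = 2 (sole candidate).
R6C4 = 8 (sole candidate).
R6C9 = 2 (sole candidate).
R8C1 = 8 (sole candidate).
R8C4 = 1 (sole candidate).
R9C3 = 6 (sole candidate).
R9C6 = 8 (sole candidate).
R1C3 = 8 (sole candidate).
R1C4 = 9 (sole candidate).
R1C5 = 6 (sole candidate).
R2C2 = 6 (sole candidate).
R2C9 = 3 (sole candidate).
R3C1 = 9 (sole candidate).
R6C7 = 4 (sole candidate).
R7C4 = 7 (sole candidate).
R7C5 = 9 (sole candidate).
R7C6 = 6 (sole candidate).
R7C9 = 5 (sole candidate).
R9C2 = 1 (sole candidate).
R9C5 = 2 (sole candidate).
R9C7 = 3 (sole candidate).
R9C8 = 9 (sole candidate).
R1C1 = 3 (sole candidate).
R1C2 = 2 (sole candidate).
R1C8 = 4 (sole candidate).
R1C9 = 1: row 1 has {2,3,4,6,7,8,9}; col 9 has {2,3,4,5,7,8}; box has {3,4,7,9} → only 1 remains.

1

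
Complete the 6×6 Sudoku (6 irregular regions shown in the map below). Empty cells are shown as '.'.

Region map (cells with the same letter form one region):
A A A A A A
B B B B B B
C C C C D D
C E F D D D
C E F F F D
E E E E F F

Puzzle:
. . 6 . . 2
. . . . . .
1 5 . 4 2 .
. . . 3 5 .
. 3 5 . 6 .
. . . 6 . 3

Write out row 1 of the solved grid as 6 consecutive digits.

r3c3 = 3 (sole candidate).
r3c6 = 6 (sole candidate).
r5c1 = 2 (sole candidate).
r5c4 = 1 (sole candidate).
r5c6 = 4 (sole candidate).
r6c5 = 4 (sole candidate).
r1c4 = 5: row 1 has {2,6}; col 4 has {1,3,4,6}; region has {2,6} → only 5 remains.
r2c4 = 2 (sole candidate).
r4c1 = 6 (sole candidate).
r4c3 = 2 (sole candidate).
r4c6 = 1 (sole candidate).
r6c1 = 5 (sole candidate).
r6c3 = 1 (sole candidate).
r2c3 = 4 (sole candidate).
r2c6 = 5 (sole candidate).
r4c2 = 4 (sole candidate).
r6c2 = 2 (sole candidate).
r1c2 = 1: row 1 has {2,5,6}; col 2 has {2,3,4,5}; region has {2,5,6} → only 1 remains.
r1c5 = 3: row 1 has {1,2,5,6}; col 5 has {2,4,5,6}; region has {1,2,5,6} → only 3 remains.
r2c1 = 3 (sole candidate).
r2c2 = 6 (sole candidate).
r2c5 = 1 (sole candidate).
r1c1 = 4: row 1 has {1,2,3,5,6}; col 1 has {1,2,3,5,6}; region has {1,2,3,5,6} → only 4 remains.

416532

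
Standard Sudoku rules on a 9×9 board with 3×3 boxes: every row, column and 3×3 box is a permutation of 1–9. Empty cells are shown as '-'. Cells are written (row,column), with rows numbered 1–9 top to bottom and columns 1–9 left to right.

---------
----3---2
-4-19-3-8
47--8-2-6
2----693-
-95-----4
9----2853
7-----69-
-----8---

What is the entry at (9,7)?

4

(4,8) = 1 (sole candidate).
(6,7) = 7 (sole candidate).
(6,8) = 8 (sole candidate).
(8,9) = 1 (sole candidate).
(9,7) = 4: row 9 has {8}; col 7 has {2,3,6,7,8,9}; box has {1,3,5,6,8,9} → only 4 remains.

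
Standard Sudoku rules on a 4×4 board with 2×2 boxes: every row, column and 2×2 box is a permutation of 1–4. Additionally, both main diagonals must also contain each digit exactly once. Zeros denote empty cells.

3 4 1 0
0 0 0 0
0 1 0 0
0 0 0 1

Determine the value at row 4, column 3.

2

row 1, column 4 = 2 (sole candidate).
row 2, column 2 = 2 (sole candidate).
row 3, column 3 = 4 (sole candidate).
row 3, column 4 = 3 (sole candidate).
row 4, column 1 = 4 (sole candidate).
row 4, column 2 = 3 (sole candidate).
row 4, column 3 = 2: row 4 has {1,3,4}; col 3 has {1,4}; box has {1,3,4} → only 2 remains.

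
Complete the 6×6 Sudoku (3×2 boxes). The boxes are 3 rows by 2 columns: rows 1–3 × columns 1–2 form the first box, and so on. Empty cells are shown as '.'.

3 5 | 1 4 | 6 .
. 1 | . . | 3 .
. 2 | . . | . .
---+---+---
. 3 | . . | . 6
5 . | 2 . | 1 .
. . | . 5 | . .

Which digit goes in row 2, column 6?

5

row 1, column 6 = 2: row 1 has {1,3,4,5,6}; col 6 has {6}; box has {3,6} → only 2 remains.
row 4, column 3 = 4: row 4 has {3,6}; col 3 has {1,2}; box has {2,5} → only 4 remains.
row 4, column 4 = 1: row 4 has {3,4,6}; col 4 has {4,5}; box has {2,4,5} → only 1 remains.
row 4, column 1 = 2: row 4 has {1,3,4,6}; col 1 has {3,5}; box has {3,5} → only 2 remains.
row 4, column 5 = 5: row 4 has {1,2,3,4,6}; col 5 has {1,3,6}; box has {1,6} → only 5 remains.
row 3, column 5 = 4: row 3 has {2}; col 5 has {1,3,5,6}; box has {2,3,6} → only 4 remains.
row 6, column 5 = 2: row 6 has {5}; col 5 has {1,3,4,5,6}; box has {1,5,6} → only 2 remains.
row 2, column 6 = 5: row 2 has {1,3}; col 6 has {2,6}; box has {2,3,4,6} → only 5 remains.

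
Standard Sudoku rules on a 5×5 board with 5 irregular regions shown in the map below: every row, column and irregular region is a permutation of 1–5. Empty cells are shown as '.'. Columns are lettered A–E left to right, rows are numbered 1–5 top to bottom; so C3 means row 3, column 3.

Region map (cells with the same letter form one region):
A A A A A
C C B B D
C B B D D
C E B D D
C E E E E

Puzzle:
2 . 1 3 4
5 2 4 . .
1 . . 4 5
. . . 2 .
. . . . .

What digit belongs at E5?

B1 = 5 (sole candidate).
D2 = 1 (sole candidate).
E2 = 3 (sole candidate).
B3 = 3 (sole candidate).
C3 = 2 (sole candidate).
C4 = 5 (sole candidate).
E4 = 1 (sole candidate).
C5 = 3 (sole candidate).
D5 = 5 (sole candidate).
E5 = 2: row 5 has {3,5}; col 5 has {1,3,4,5}; region has {3,5} → only 2 remains.

2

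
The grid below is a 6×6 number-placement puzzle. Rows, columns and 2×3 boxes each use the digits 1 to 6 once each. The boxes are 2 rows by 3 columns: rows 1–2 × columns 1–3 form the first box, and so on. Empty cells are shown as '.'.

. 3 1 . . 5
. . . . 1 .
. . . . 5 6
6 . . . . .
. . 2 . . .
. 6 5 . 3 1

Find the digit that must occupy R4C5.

2

R5C6 = 4 (sole candidate).
R6C1 = 4 (sole candidate).
R6C4 = 2 (sole candidate).
R1C1 = 2 (sole candidate).
R2C1 = 5 (sole candidate).
R2C2 = 4 (sole candidate).
R2C3 = 6 (sole candidate).
R2C4 = 3 (sole candidate).
R2C6 = 2 (sole candidate).
R4C6 = 3 (sole candidate).
R5C2 = 1 (sole candidate).
R5C5 = 6 (sole candidate).
R1C5 = 4 (sole candidate).
R3C2 = 2 (sole candidate).
R4C2 = 5 (sole candidate).
R4C3 = 4 (sole candidate).
R4C4 = 1 (sole candidate).
R4C5 = 2: row 4 has {1,3,4,5,6}; col 5 has {1,3,4,5,6}; box has {1,3,5,6} → only 2 remains.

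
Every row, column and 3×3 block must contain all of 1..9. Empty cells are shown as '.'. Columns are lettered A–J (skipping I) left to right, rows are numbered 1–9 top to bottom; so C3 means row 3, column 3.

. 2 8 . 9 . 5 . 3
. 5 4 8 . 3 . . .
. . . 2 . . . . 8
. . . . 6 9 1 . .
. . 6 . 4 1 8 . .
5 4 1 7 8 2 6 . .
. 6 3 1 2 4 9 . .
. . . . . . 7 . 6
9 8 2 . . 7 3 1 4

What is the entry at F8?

8

F1 = 6: row 1 has {2,3,5,8,9}; col 6 has {1,2,3,4,7,9}; box has {2,3,8,9} → only 6 remains.
G2 = 2: row 2 has {3,4,5,8}; col 7 has {1,3,5,6,7,8,9}; box has {3,5,8} → only 2 remains.
F3 = 5: row 3 has {2,8}; col 6 has {1,2,3,4,6,7,9}; box has {2,3,6,8,9} → only 5 remains.
G3 = 4: row 3 has {2,5,8}; col 7 has {1,2,3,5,6,7,8,9}; box has {2,3,5,8} → only 4 remains.
C4 = 7: row 4 has {1,6,9}; col 3 has {1,2,3,4,6,8}; box has {1,4,5,6} → only 7 remains.
J6 = 9: row 6 has {1,2,4,5,6,7,8}; col 9 has {3,4,6,8}; box has {1,6,8} → only 9 remains.
A7 = 7: row 7 has {1,2,3,4,6,9}; col 1 has {5,9}; box has {2,3,6,8,9} → only 7 remains.
J7 = 5: row 7 has {1,2,3,4,6,7,9}; col 9 has {3,4,6,8,9}; box has {1,3,4,6,7,9} → only 5 remains.
B8 = 1: row 8 has {6,7}; col 2 has {2,4,5,6,8}; box has {2,3,6,7,8,9} → only 1 remains.
C8 = 5: row 8 has {1,6,7}; col 3 has {1,2,3,4,6,7,8}; box has {1,2,3,6,7,8,9} → only 5 remains.
E8 = 3: row 8 has {1,5,6,7}; col 5 has {2,4,6,8,9}; box has {1,2,4,7} → only 3 remains.
F8 = 8: row 8 has {1,3,5,6,7}; col 6 has {1,2,3,4,5,6,7,9}; box has {1,2,3,4,7} → only 8 remains.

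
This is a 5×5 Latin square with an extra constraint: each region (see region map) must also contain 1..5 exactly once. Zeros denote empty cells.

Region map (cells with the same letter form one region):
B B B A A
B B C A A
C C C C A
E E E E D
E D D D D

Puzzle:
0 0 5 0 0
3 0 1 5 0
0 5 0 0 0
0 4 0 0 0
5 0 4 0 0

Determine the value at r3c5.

r2c2 = 2 (sole candidate).
r2c5 = 4 (sole candidate).
r1c2 = 1 (sole candidate).
r5c2 = 3 (sole candidate).
r1c1 = 4 (sole candidate).
r3c1 = 2 (sole candidate).
r3c3 = 3 (sole candidate).
r3c4 = 4 (sole candidate).
r3c5 = 1: row 3 has {2,3,4,5}; col 5 has {4}; region has {4,5} → only 1 remains.

1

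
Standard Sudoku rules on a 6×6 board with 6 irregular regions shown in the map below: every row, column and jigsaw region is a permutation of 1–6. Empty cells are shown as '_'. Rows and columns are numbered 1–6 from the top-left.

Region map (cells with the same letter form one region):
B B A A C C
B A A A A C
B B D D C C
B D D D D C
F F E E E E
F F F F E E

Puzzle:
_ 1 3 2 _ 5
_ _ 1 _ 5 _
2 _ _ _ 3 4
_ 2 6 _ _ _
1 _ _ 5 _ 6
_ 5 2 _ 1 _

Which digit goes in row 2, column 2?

4

row 1, column 5 = 6: row 1 has {1,2,3,5}; col 5 has {1,3,5}; region has {3,4,5} → only 6 remains.
row 2, column 6 = 2: row 2 has {1,5}; col 6 has {4,5,6}; region has {3,4,5,6} → only 2 remains.
row 3, column 2 = 6: row 3 has {2,3,4}; col 2 has {1,2,5}; region has {1,2} → only 6 remains.
row 3, column 3 = 5: row 3 has {2,3,4,6}; col 3 has {1,2,3,6}; region has {2,6} → only 5 remains.
row 3, column 4 = 1: row 3 has {2,3,4,5,6}; col 4 has {2,5}; region has {2,5,6} → only 1 remains.
row 4, column 5 = 4: row 4 has {2,6}; col 5 has {1,3,5,6}; region has {1,2,5,6} → only 4 remains.
row 4, column 6 = 1: row 4 has {2,4,6}; col 6 has {2,4,5,6}; region has {2,3,4,5,6} → only 1 remains.
row 5, column 3 = 4: row 5 has {1,5,6}; col 3 has {1,2,3,5,6}; region has {1,5,6} → only 4 remains.
row 5, column 5 = 2: row 5 has {1,4,5,6}; col 5 has {1,3,4,5,6}; region has {1,4,5,6} → only 2 remains.
row 6, column 6 = 3: row 6 has {1,2,5}; col 6 has {1,2,4,5,6}; region has {1,2,4,5,6} → only 3 remains.
row 1, column 1 = 4: row 1 has {1,2,3,5,6}; col 1 has {1,2}; region has {1,2,6} → only 4 remains.
row 2, column 1 = 3: row 2 has {1,2,5}; col 1 has {1,2,4}; region has {1,2,4,6} → only 3 remains.
row 2, column 2 = 4: row 2 has {1,2,3,5}; col 2 has {1,2,5,6}; region has {1,2,3,5} → only 4 remains.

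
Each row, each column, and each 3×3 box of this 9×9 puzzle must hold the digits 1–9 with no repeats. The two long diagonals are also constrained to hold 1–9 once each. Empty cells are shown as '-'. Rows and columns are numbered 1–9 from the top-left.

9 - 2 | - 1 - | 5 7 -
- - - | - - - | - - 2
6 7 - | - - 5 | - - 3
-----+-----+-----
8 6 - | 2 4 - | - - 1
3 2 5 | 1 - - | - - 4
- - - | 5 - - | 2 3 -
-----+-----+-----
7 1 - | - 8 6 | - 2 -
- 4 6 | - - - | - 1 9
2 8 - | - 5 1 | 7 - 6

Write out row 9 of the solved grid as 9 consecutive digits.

r1c2 = 3: row 1 has {1,2,5,7,9}; col 2 has {1,2,4,6,7,8}; box has {2,6,7,9} → only 3 remains.
r1c9 = 8: row 1 has {1,2,3,5,7,9}; col 9 has {1,2,3,4,6,9}; box has {2,3,5,7}; anti-diagonal has {2,4,5} → only 8 remains.
r2c2 = 5: row 2 has {2}; col 2 has {1,2,3,4,6,7,8}; box has {2,3,6,7,9}; main diagonal has {1,2,6,9} → only 5 remains.
r4c7 = 9: row 4 has {1,2,4,6,8}; col 7 has {2,5,7}; box has {1,2,3,4} → only 9 remains.
r4c8 = 5: row 4 has {1,2,4,6,8,9}; col 8 has {1,2,3,7}; box has {1,2,3,4,9} → only 5 remains.
r5c5 = 7: row 5 has {1,2,3,4,5}; col 5 has {1,4,5,8}; box has {1,2,4,5}; main diagonal has {1,2,5,6,9}; anti-diagonal has {2,4,5,8} → only 7 remains.
r6c2 = 9: row 6 has {2,3,5}; col 2 has {1,2,3,4,5,6,7,8}; box has {2,3,5,6,8} → only 9 remains.
r6c5 = 6: row 6 has {2,3,5,9}; col 5 has {1,4,5,7,8}; box has {1,2,4,5,7} → only 6 remains.
r6c6 = 8: row 6 has {2,3,5,6,9}; col 6 has {1,5,6}; box has {1,2,4,5,6,7}; main diagonal has {1,2,5,6,7,9} → only 8 remains.
r6c9 = 7: row 6 has {2,3,5,6,8,9}; col 9 has {1,2,3,4,6,8,9}; box has {1,2,3,4,5,9} → only 7 remains.
r7c9 = 5: row 7 has {1,2,6,7,8}; col 9 has {1,2,3,4,6,7,8,9}; box has {1,2,6,7,9} → only 5 remains.
r8c1 = 5: row 8 has {1,4,6,9}; col 1 has {2,3,6,7,8,9}; box has {1,2,4,6,7,8} → only 5 remains.
r9c8 = 4: row 9 has {1,2,5,6,7,8}; col 8 has {1,2,3,5,7}; box has {1,2,5,6,7,9} → only 4 remains.
r1c6 = 4: row 1 has {1,2,3,5,7,8,9}; col 6 has {1,5,6,8}; box has {1,5} → only 4 remains.
r3c3 = 4: row 3 has {3,5,6,7}; col 3 has {2,5,6}; box has {2,3,5,6,7,9}; main diagonal has {1,2,5,6,7,8,9} → only 4 remains.
r3c7 = 1: row 3 has {3,4,5,6,7}; col 7 has {2,5,7,9}; box has {2,3,5,7,8}; anti-diagonal has {2,4,5,7,8} → only 1 remains.
r3c8 = 9: row 3 has {1,3,4,5,6,7}; col 8 has {1,2,3,4,5,7}; box has {1,2,3,5,7,8} → only 9 remains.
r4c3 = 7: row 4 has {1,2,4,5,6,8,9}; col 3 has {2,4,5,6}; box has {2,3,5,6,8,9} → only 7 remains.
r4c6 = 3: row 4 has {1,2,4,5,6,7,8,9}; col 6 has {1,4,5,6,8}; box has {1,2,4,5,6,7,8}; anti-diagonal has {1,2,4,5,7,8} → only 3 remains.
r5c6 = 9: row 5 has {1,2,3,4,5,7}; col 6 has {1,3,4,5,6,8}; box has {1,2,3,4,5,6,7,8} → only 9 remains.
r6c3 = 1: row 6 has {2,3,5,6,7,8,9}; col 3 has {2,4,5,6,7}; box has {2,3,5,6,7,8,9} → only 1 remains.
r7c3 = 9: row 7 has {1,2,5,6,7,8}; col 3 has {1,2,4,5,6,7}; box has {1,2,4,5,6,7,8}; anti-diagonal has {1,2,3,4,5,7,8} → only 9 remains.
r7c7 = 3: row 7 has {1,2,5,6,7,8,9}; col 7 has {1,2,5,7,9}; box has {1,2,4,5,6,7,9}; main diagonal has {1,2,4,5,6,7,8,9} → only 3 remains.
r8c7 = 8: row 8 has {1,4,5,6,9}; col 7 has {1,2,3,5,7,9}; box has {1,2,3,4,5,6,7,9} → only 8 remains.
r9c3 = 3: row 9 has {1,2,4,5,6,7,8}; col 3 has {1,2,4,5,6,7,9}; box has {1,2,4,5,6,7,8,9} → only 3 remains.
r9c4 = 9: row 9 has {1,2,3,4,5,6,7,8}; col 4 has {1,2,5}; box has {1,5,6,8} → only 9 remains.

283951746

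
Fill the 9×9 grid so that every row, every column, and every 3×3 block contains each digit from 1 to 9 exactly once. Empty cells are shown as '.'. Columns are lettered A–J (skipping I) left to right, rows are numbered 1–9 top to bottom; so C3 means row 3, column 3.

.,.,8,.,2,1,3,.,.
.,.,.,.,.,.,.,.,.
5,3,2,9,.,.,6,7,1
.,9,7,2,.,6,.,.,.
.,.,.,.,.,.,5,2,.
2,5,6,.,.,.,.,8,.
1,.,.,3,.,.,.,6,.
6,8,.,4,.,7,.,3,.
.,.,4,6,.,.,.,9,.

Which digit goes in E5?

B1 = 6: in row 1, 6 can only go here (every other open cell in that row sees a 6).
E2 = 6: in row 2, 6 can only go here (every other open cell in that row sees a 6).
F2 = 3: in row 2, 3 can only go here (every other open cell in that row sees a 3).
E4 = 5: in row 4, 5 can only go here (every other open cell in that row sees a 5).
A4 = 8: in row 4, 8 can only go here (every other open cell in that row sees an 8).
J4 = 3: in row 4, 3 can only go here (every other open cell in that row sees a 3).
J5 = 6: in row 5, 6 can only go here (every other open cell in that row sees a 6).
E6 = 3: in row 6, 3 can only go here (every other open cell in that row sees a 3).
A9 = 3: in row 9, 3 can only go here (every other open cell in that row sees a 3).
A5 = 4: row 5 has {2,5,6}; col 1 has {1,2,3,5,6,8}; box has {2,5,6,7,8,9} → only 4 remains.
B5 = 1: row 5 has {2,4,5,6}; col 2 has {3,5,6,8,9}; box has {2,4,5,6,7,8,9} → only 1 remains.
C5 = 3: row 5 has {1,2,4,5,6}; col 3 has {2,4,6,7,8}; box has {1,2,4,5,6,7,8,9} → only 3 remains.
C2 = 1: in row 2, 1 can only go here (every other open cell in that row sees a 1).
B2 = 4: in column 2, 4 can only go here (every other open cell in that column sees a 4).
H2 = 5: row 2 has {1,3,4,6}; col 8 has {2,3,6,7,8,9}; box has {1,3,6,7} → only 5 remains.
H1 = 4: row 1 has {1,2,3,6,8}; col 8 has {2,3,5,6,7,8,9}; box has {1,3,5,6,7} → only 4 remains.
J1 = 9: row 1 has {1,2,3,4,6,8}; col 9 has {1,3,6}; box has {1,3,4,5,6,7} → only 9 remains.
H4 = 1: row 4 has {2,3,5,6,7,8,9}; col 8 has {2,3,4,5,6,7,8,9}; box has {2,3,5,6,8} → only 1 remains.
A1 = 7: row 1 has {1,2,3,4,6,8,9}; col 1 has {1,2,3,4,5,6,8}; box has {1,2,3,4,5,6,8} → only 7 remains.
D1 = 5: row 1 has {1,2,3,4,6,7,8,9}; col 4 has {2,3,4,6,9}; box has {1,2,3,6,9} → only 5 remains.
A2 = 9: row 2 has {1,3,4,5,6}; col 1 has {1,2,3,4,5,6,7,8}; box has {1,2,3,4,5,6,7,8} → only 9 remains.
G4 = 4: row 4 has {1,2,3,5,6,7,8,9}; col 7 has {3,5,6}; box has {1,2,3,5,6,8} → only 4 remains.
J6 = 7: row 6 has {2,3,5,6,8}; col 9 has {1,3,6,9}; box has {1,2,3,4,5,6,8} → only 7 remains.
D6 = 1: row 6 has {2,3,5,6,7,8}; col 4 has {2,3,4,5,6,9}; box has {2,3,5,6} → only 1 remains.
G6 = 9: row 6 has {1,2,3,5,6,7,8}; col 7 has {3,4,5,6}; box has {1,2,3,4,5,6,7,8} → only 9 remains.
F6 = 4: row 6 has {1,2,3,5,6,7,8,9}; col 6 has {1,3,6,7}; box has {1,2,3,5,6} → only 4 remains.
F3 = 8: row 3 has {1,2,3,5,6,7,9}; col 6 has {1,3,4,6,7}; box has {1,2,3,5,6,9} → only 8 remains.
F5 = 9: row 5 has {1,2,3,4,5,6}; col 6 has {1,3,4,6,7,8}; box has {1,2,3,4,5,6} → only 9 remains.
D2 = 7: row 2 has {1,3,4,5,6,9}; col 4 has {1,2,3,4,5,6,9}; box has {1,2,3,5,6,8,9} → only 7 remains.
E3 = 4: row 3 has {1,2,3,5,6,7,8,9}; col 5 has {2,3,5,6}; box has {1,2,3,5,6,7,8,9} → only 4 remains.
D5 = 8: row 5 has {1,2,3,4,5,6,9}; col 4 has {1,2,3,4,5,6,7,9}; box has {1,2,3,4,5,6,9} → only 8 remains.
E5 = 7: row 5 has {1,2,3,4,5,6,8,9}; col 5 has {2,3,4,5,6}; box has {1,2,3,4,5,6,8,9} → only 7 remains.

7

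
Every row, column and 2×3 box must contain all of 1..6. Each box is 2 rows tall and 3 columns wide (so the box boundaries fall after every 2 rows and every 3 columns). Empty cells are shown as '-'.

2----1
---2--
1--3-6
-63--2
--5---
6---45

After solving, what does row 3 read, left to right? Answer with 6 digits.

124356

R3C5 = 5: row 3 has {1,3,6}; col 5 has {4}; box has {2,3,6} → only 5 remains.
R4C5 = 1 (sole candidate).
R5C6 = 3 (sole candidate).
R6C4 = 1 (sole candidate).
R2C6 = 4 (sole candidate).
R4C4 = 4 (sole candidate).
R5C1 = 4 (sole candidate).
R5C4 = 6 (sole candidate).
R5C5 = 2 (sole candidate).
R6C3 = 2 (sole candidate).
R1C4 = 5 (sole candidate).
R3C3 = 4: row 3 has {1,3,5,6}; col 3 has {2,3,5}; box has {1,3,6} → only 4 remains.
R4C1 = 5 (sole candidate).
R5C2 = 1 (sole candidate).
R6C2 = 3 (sole candidate).
R1C2 = 4 (sole candidate).
R1C3 = 6 (sole candidate).
R1C5 = 3 (sole candidate).
R2C1 = 3 (sole candidate).
R2C2 = 5 (sole candidate).
R2C3 = 1 (sole candidate).
R2C5 = 6 (sole candidate).
R3C2 = 2: row 3 has {1,3,4,5,6}; col 2 has {1,3,4,5,6}; box has {1,3,4,5,6} → only 2 remains.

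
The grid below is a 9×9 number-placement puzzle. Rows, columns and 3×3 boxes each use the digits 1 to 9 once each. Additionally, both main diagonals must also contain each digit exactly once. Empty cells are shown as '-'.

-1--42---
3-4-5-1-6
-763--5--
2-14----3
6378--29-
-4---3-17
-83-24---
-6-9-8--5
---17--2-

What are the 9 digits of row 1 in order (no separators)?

r2c4 = 7: row 2 has {1,3,4,5,6}; col 4 has {1,3,4,8,9}; box has {2,3,4,5} → only 7 remains.
r2c6 = 9: row 2 has {1,3,4,5,6,7}; col 6 has {2,3,4,8}; box has {2,3,4,5,7} → only 9 remains.
r2c8 = 8: row 2 has {1,3,4,5,6,7,9}; col 8 has {1,2,9}; box has {1,5,6}; anti-diagonal has {3,5,6} → only 8 remains.
r3c6 = 1: row 3 has {3,5,6,7}; col 6 has {2,3,4,8,9}; box has {2,3,4,5,7,9} → only 1 remains.
r3c8 = 4: row 3 has {1,3,5,6,7}; col 8 has {1,2,8,9}; box has {1,5,6,8} → only 4 remains.
r4c6 = 7: row 4 has {1,2,3,4}; col 6 has {1,2,3,4,8,9}; box has {3,4,8}; anti-diagonal has {3,5,6,8} → only 7 remains.
r5c5 = 1: row 5 has {2,3,6,7,8,9}; col 5 has {2,4,5,7}; box has {3,4,7,8}; main diagonal has {3,4,6}; anti-diagonal has {3,5,6,7,8} → only 1 remains.
r5c6 = 5: row 5 has {1,2,3,6,7,8,9}; col 6 has {1,2,3,4,7,8,9}; box has {1,3,4,7,8} → only 5 remains.
r5c9 = 4: row 5 has {1,2,3,5,6,7,8,9}; col 9 has {3,5,6,7}; box has {1,2,3,7,9} → only 4 remains.
r6c4 = 2: row 6 has {1,3,4,7}; col 4 has {1,3,4,7,8,9}; box has {1,3,4,5,7,8}; anti-diagonal has {1,3,5,6,7,8} → only 2 remains.
r8c3 = 2: row 8 has {5,6,8,9}; col 3 has {1,3,4,6,7}; box has {3,6,8} → only 2 remains.
r8c5 = 3: row 8 has {2,5,6,8,9}; col 5 has {1,2,4,5,7}; box has {1,2,4,7,8,9} → only 3 remains.
r8c8 = 7: row 8 has {2,3,5,6,8,9}; col 8 has {1,2,4,8,9}; box has {2,5}; main diagonal has {1,3,4,6} → only 7 remains.
r9c6 = 6: row 9 has {1,2,7}; col 6 has {1,2,3,4,5,7,8,9}; box has {1,2,3,4,7,8,9} → only 6 remains.
r1c4 = 6: row 1 has {1,2,4}; col 4 has {1,2,3,4,7,8,9}; box has {1,2,3,4,5,7,9} → only 6 remains.
r1c8 = 3: row 1 has {1,2,4,6}; col 8 has {1,2,4,7,8,9}; box has {1,4,5,6,8} → only 3 remains.
r1c9 = 9: row 1 has {1,2,3,4,6}; col 9 has {3,4,5,6,7}; box has {1,3,4,5,6,8}; anti-diagonal has {1,2,3,5,6,7,8} → only 9 remains.
r2c2 = 2: row 2 has {1,3,4,5,6,7,8,9}; col 2 has {1,3,4,6,7,8}; box has {1,3,4,6,7}; main diagonal has {1,3,4,6,7} → only 2 remains.
r3c5 = 8: row 3 has {1,3,4,5,6,7}; col 5 has {1,2,3,4,5,7}; box has {1,2,3,4,5,6,7,9} → only 8 remains.
r3c9 = 2: row 3 has {1,3,4,5,6,7,8}; col 9 has {3,4,5,6,7,9}; box has {1,3,4,5,6,8,9} → only 2 remains.
r7c4 = 5: row 7 has {2,3,4,8}; col 4 has {1,2,3,4,6,7,8,9}; box has {1,2,3,4,6,7,8,9} → only 5 remains.
r7c7 = 9: row 7 has {2,3,4,5,8}; col 7 has {1,2,5}; box has {2,5,7}; main diagonal has {1,2,3,4,6,7} → only 9 remains.
r7c8 = 6: row 7 has {2,3,4,5,8,9}; col 8 has {1,2,3,4,7,8,9}; box has {2,5,7,9} → only 6 remains.
r7c9 = 1: row 7 has {2,3,4,5,6,8,9}; col 9 has {2,3,4,5,6,7,9}; box has {2,5,6,7,9} → only 1 remains.
r8c7 = 4: row 8 has {2,3,5,6,7,8,9}; col 7 has {1,2,5,9}; box has {1,2,5,6,7,9} → only 4 remains.
r9c1 = 4: row 9 has {1,2,6,7}; col 1 has {2,3,6}; box has {2,3,6,8}; anti-diagonal has {1,2,3,5,6,7,8,9} → only 4 remains.
r9c9 = 8: row 9 has {1,2,4,6,7}; col 9 has {1,2,3,4,5,6,7,9}; box has {1,2,4,5,6,7,9}; main diagonal has {1,2,3,4,6,7,9} → only 8 remains.
r1c1 = 5: row 1 has {1,2,3,4,6,9}; col 1 has {2,3,4,6}; box has {1,2,3,4,6,7}; main diagonal has {1,2,3,4,6,7,8,9} → only 5 remains.
r1c3 = 8: row 1 has {1,2,3,4,5,6,9}; col 3 has {1,2,3,4,6,7}; box has {1,2,3,4,5,6,7} → only 8 remains.
r1c7 = 7: row 1 has {1,2,3,4,5,6,8,9}; col 7 has {1,2,4,5,9}; box has {1,2,3,4,5,6,8,9} → only 7 remains.

518642739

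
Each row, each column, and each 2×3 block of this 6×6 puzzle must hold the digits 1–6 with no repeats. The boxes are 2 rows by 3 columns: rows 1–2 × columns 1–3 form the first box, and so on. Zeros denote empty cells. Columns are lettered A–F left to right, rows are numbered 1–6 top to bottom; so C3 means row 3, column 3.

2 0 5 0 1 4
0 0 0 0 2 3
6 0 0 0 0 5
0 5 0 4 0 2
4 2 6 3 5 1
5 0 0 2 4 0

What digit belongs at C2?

D1 = 6: row 1 has {1,2,4,5}; col 4 has {2,3,4}; box has {1,2,3,4} → only 6 remains.
A2 = 1: row 2 has {2,3}; col 1 has {2,4,5,6}; box has {2,5} → only 1 remains.
C2 = 4: row 2 has {1,2,3}; col 3 has {5,6}; box has {1,2,5} → only 4 remains.

4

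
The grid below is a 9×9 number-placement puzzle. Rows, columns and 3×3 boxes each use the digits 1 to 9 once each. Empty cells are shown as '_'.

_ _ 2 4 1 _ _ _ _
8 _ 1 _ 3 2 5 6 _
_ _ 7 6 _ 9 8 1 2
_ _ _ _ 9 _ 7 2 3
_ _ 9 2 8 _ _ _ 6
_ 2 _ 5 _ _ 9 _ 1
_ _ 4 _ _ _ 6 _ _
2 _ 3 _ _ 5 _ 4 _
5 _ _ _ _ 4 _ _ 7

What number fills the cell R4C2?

R1C7 = 3 (sole candidate).
R1C9 = 9 (sole candidate).
R2C4 = 7 (sole candidate).
R2C9 = 4 (sole candidate).
R3C5 = 5 (sole candidate).
R4C4 = 1 (sole candidate).
R4C6 = 6 (sole candidate).
R5C7 = 4 (sole candidate).
R5C8 = 5 (sole candidate).
R6C8 = 8 (sole candidate).
R8C7 = 1 (sole candidate).
R8C9 = 8 (sole candidate).
R9C7 = 2 (sole candidate).
R1C1 = 6 (sole candidate).
R1C2 = 5 (sole candidate).
R1C6 = 8 (sole candidate).
R1C8 = 7 (sole candidate).
R2C2 = 9 (sole candidate).
R4C1 = 4 (sole candidate).
R4C2 = 8: row 4 has {1,2,3,4,6,7,9}; col 2 has {2,5,9}; box has {2,4,9} → only 8 remains.

8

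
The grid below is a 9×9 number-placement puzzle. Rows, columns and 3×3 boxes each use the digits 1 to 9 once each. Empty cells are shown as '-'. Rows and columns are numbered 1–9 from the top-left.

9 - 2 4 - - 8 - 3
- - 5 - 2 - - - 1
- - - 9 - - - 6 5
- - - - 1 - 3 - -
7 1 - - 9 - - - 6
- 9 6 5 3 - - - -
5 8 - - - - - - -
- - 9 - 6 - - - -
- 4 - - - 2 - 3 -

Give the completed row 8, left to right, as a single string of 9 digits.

r1c8 = 7: row 1 has {2,3,4,8,9}; col 8 has {3,6}; box has {1,3,5,6,8} → only 7 remains.
r1c2 = 6: row 1 has {2,3,4,7,8,9}; col 2 has {1,4,8,9}; box has {2,5,9} → only 6 remains.
r1c5 = 5: row 1 has {2,3,4,6,7,8,9}; col 5 has {1,2,3,6,9}; box has {2,4,9} → only 5 remains.
r1c6 = 1: row 1 has {2,3,4,5,6,7,8,9}; col 6 has {2}; box has {2,4,5,9} → only 1 remains.
r3c7 = 2: in row 3, 2 can only go here (every other open cell in that row sees a 2).
r5c3 = 3: in row 5, 3 can only go here (every other open cell in that row sees a 3).
r7c7 = 6: in row 7, 6 can only go here (every other open cell in that row sees a 6).
r9c7 = 5: in row 9, 5 can only go here (every other open cell in that row sees a 5).
r9c1 = 6: in row 9, 6 can only go here (every other open cell in that row sees a 6).
r5c7 = 4: row 5 has {1,3,6,7,9}; col 7 has {2,3,5,6,8}; box has {3,6} → only 4 remains.
r2c7 = 9: row 2 has {1,2,5}; col 7 has {2,3,4,5,6,8}; box has {1,2,3,5,6,7,8} → only 9 remains.
r2c8 = 4: row 2 has {1,2,5,9}; col 8 has {3,6,7}; box has {1,2,3,5,6,7,8,9} → only 4 remains.
r5c6 = 8: row 5 has {1,3,4,6,7,9}; col 6 has {1,2}; box has {1,3,5,9} → only 8 remains.
r5c4 = 2: row 5 has {1,3,4,6,7,8,9}; col 4 has {4,5,9}; box has {1,3,5,8,9} → only 2 remains.
r5c8 = 5: row 5 has {1,2,3,4,6,7,8,9}; col 8 has {3,4,6,7}; box has {3,4,6} → only 5 remains.
r4c2 = 5: in row 4, 5 can only go here (every other open cell in that row sees a 5).
r8c6 = 5: in row 8, 5 can only go here (every other open cell in that row sees a 5).
r8c9 = 4: in row 8, 4 can only go here (every other open cell in that row sees a 4).
r9c9 = 9: in row 9, 9 can only go here (every other open cell in that row sees a 9).
r4c8 = 9: in row 4, 9 can only go here (every other open cell in that row sees a 9).
r7c6 = 9: in row 7, 9 can only go here (every other open cell in that row sees a 9).
r7c4 = 3: in row 7, 3 can only go here (every other open cell in that row sees a 3).
r7c5 = 4: in row 7, 4 can only go here (every other open cell in that row sees a 4).
r8c2 = 2: in column 2, 2 can only go here (every other open cell in that column sees a 2).
r8c1 = 3: in row 8, 3 can only go here (every other open cell in that row sees a 3).
r2c1 = 8: row 2 has {1,2,4,5,9}; col 1 has {3,5,6,7,9}; box has {2,5,6,9} → only 8 remains.
r3c5 = 8: in row 3, 8 can only go here (every other open cell in that row sees an 8).
r9c5 = 7: row 9 has {2,3,4,5,6,9}; col 5 has {1,2,3,4,5,6,8,9}; box has {2,3,4,5,6,9} → only 7 remains.
r9c3 = 1: row 9 has {2,3,4,5,6,7,9}; col 3 has {2,3,5,6,9}; box has {2,3,4,5,6,8,9} → only 1 remains.
r9c4 = 8: row 9 has {1,2,3,4,5,6,7,9}; col 4 has {2,3,4,5,9}; box has {2,3,4,5,6,7,9} → only 8 remains.
r7c3 = 7: row 7 has {3,4,5,6,8,9}; col 3 has {1,2,3,5,6,9}; box has {1,2,3,4,5,6,8,9} → only 7 remains.
r7c9 = 2: row 7 has {3,4,5,6,7,8,9}; col 9 has {1,3,4,5,6,9}; box has {3,4,5,6,9} → only 2 remains.
r8c4 = 1: row 8 has {2,3,4,5,6,9}; col 4 has {2,3,4,5,8,9}; box has {2,3,4,5,6,7,8,9} → only 1 remains.
r8c7 = 7: row 8 has {1,2,3,4,5,6,9}; col 7 has {2,3,4,5,6,8,9}; box has {2,3,4,5,6,9} → only 7 remains.
r8c8 = 8: row 8 has {1,2,3,4,5,6,7,9}; col 8 has {3,4,5,6,7,9}; box has {2,3,4,5,6,7,9} → only 8 remains.

329165784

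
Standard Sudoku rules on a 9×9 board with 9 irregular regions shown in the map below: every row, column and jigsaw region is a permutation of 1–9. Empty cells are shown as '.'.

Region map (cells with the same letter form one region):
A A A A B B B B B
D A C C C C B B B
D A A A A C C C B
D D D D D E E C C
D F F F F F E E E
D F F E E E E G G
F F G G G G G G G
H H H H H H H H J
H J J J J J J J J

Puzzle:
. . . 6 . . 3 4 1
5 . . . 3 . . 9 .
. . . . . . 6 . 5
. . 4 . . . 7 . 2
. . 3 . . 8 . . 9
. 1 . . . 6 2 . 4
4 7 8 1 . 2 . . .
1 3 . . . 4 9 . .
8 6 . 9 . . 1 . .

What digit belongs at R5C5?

6

R1C6 = 7 (sole candidate).
R2C6 = 1 (sole candidate).
R2C7 = 8 (sole candidate).
R2C9 = 6 (sole candidate).
R3C6 = 9 (sole candidate).
R7C7 = 5 (sole candidate).
R7C9 = 3 (sole candidate).
R9C9 = 7 (sole candidate).
R1C5 = 2 (sole candidate).
R2C3 = 7 (sole candidate).
R2C4 = 4 (sole candidate).
R3C8 = 8 (sole candidate).
R4C8 = 5 (sole candidate).
R5C7 = 4 (sole candidate).
R5C8 = 1 (sole candidate).
R6C8 = 7 (sole candidate).
R7C8 = 6 (sole candidate).
R8C8 = 2 (sole candidate).
R8C9 = 8 (sole candidate).
R9C8 = 3 (sole candidate).
R1C1 = 9 (sole candidate).
R1C3 = 5 (sole candidate).
R2C2 = 2 (sole candidate).
R3C2 = 4 (sole candidate).
R3C3 = 1 (sole candidate).
R3C5 = 7 (sole candidate).
R4C6 = 3 (sole candidate).
R5C2 = 5 (sole candidate).
R5C4 = 2 (sole candidate).
R5C5 = 6: row 5 has {1,2,3,4,5,8,9}; col 5 has {2,3,7}; region has {1,2,3,4,5,7,8} → only 6 remains.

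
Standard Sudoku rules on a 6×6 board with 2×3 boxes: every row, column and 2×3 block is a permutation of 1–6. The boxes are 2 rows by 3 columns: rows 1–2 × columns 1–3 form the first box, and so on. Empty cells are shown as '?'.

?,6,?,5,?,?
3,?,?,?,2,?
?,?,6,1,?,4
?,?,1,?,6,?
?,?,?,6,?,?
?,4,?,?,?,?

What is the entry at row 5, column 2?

row 2, column 4 = 4 (sole candidate).
row 2, column 3 = 5 (sole candidate).
row 2, column 2 = 1 (sole candidate).
row 2, column 6 = 6 (sole candidate).
row 4, column 1 = 4 (hidden single in row 4).
row 1, column 1 = 2 (sole candidate).
row 1, column 3 = 4 (sole candidate).
row 3, column 1 = 5 (sole candidate).
row 3, column 5 = 3 (sole candidate).
row 4, column 4 = 2 (sole candidate).
row 4, column 6 = 5 (sole candidate).
row 5, column 1 = 1 (sole candidate).
row 6, column 1 = 6 (sole candidate).
row 6, column 4 = 3 (sole candidate).
row 1, column 5 = 1 (sole candidate).
row 1, column 6 = 3 (sole candidate).
row 3, column 2 = 2 (sole candidate).
row 4, column 2 = 3 (sole candidate).
row 5, column 2 = 5: row 5 has {1,6}; col 2 has {1,2,3,4,6}; box has {1,4,6} → only 5 remains.

5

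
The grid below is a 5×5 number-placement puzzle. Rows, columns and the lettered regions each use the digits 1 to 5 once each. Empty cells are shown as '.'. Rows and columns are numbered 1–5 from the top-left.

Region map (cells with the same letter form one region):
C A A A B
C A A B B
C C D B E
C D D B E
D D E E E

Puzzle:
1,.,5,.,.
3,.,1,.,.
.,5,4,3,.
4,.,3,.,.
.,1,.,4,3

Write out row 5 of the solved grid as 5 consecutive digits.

row 1, column 4 = 2: row 1 has {1,5}; col 4 has {3,4}; region has {1,5} → only 2 remains.
row 1, column 5 = 4: row 1 has {1,2,5}; col 5 has {3}; region has {3} → only 4 remains.
row 2, column 2 = 4: row 2 has {1,3}; col 2 has {1,5}; region has {1,2,5} → only 4 remains.
row 2, column 4 = 5: row 2 has {1,3,4}; col 4 has {2,3,4}; region has {3,4} → only 5 remains.
row 2, column 5 = 2: row 2 has {1,3,4,5}; col 5 has {3,4}; region has {3,4,5} → only 2 remains.
row 3, column 1 = 2: row 3 has {3,4,5}; col 1 has {1,3,4}; region has {1,3,4,5} → only 2 remains.
row 3, column 5 = 1: row 3 has {2,3,4,5}; col 5 has {2,3,4}; region has {3,4} → only 1 remains.
row 4, column 2 = 2: row 4 has {3,4}; col 2 has {1,4,5}; region has {1,3,4} → only 2 remains.
row 4, column 4 = 1: row 4 has {2,3,4}; col 4 has {2,3,4,5}; region has {2,3,4,5} → only 1 remains.
row 4, column 5 = 5: row 4 has {1,2,3,4}; col 5 has {1,2,3,4}; region has {1,3,4} → only 5 remains.
row 5, column 1 = 5: row 5 has {1,3,4}; col 1 has {1,2,3,4}; region has {1,2,3,4} → only 5 remains.
row 5, column 3 = 2: row 5 has {1,3,4,5}; col 3 has {1,3,4,5}; region has {1,3,4,5} → only 2 remains.

51243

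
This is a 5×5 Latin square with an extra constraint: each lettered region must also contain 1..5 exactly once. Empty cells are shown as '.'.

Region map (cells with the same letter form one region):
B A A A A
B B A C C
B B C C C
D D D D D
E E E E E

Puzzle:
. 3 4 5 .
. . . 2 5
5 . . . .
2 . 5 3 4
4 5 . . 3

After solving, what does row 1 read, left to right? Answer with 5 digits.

13452

row 1, column 1 = 1: row 1 has {3,4,5}; col 1 has {2,4,5}; region has {5} → only 1 remains.
row 1, column 5 = 2: row 1 has {1,3,4,5}; col 5 has {3,4,5}; region has {3,4,5} → only 2 remains.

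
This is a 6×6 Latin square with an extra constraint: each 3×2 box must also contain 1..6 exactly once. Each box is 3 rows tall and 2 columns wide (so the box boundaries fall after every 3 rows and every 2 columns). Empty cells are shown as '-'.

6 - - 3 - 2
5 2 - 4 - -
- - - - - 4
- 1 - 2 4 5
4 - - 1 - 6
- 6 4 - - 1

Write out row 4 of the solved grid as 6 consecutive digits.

row 1, column 2 = 4 (sole candidate).
row 2, column 6 = 3 (sole candidate).
row 3, column 2 = 3 (sole candidate).
row 4, column 1 = 3: row 4 has {1,2,4,5}; col 1 has {4,5,6}; box has {1,4,6} → only 3 remains.
row 4, column 3 = 6: row 4 has {1,2,3,4,5}; col 3 has {4}; box has {1,2,4} → only 6 remains.

316245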